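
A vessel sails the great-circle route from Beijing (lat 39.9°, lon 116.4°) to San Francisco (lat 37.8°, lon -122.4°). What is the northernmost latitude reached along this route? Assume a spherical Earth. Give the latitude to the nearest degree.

The great circle lies in the plane with unit normal n̂ = (p₁ × p₂)/|p₁ × p₂|.
Here n̂_z ≈ +0.520; the vertex latitude is φ_max = arccos|n̂_z| ≈ 58.7°.

≈ 59°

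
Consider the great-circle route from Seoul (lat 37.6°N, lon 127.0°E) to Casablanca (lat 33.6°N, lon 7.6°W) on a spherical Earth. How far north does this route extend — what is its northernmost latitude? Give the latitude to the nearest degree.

≈ 62°N

The great circle lies in the plane with unit normal n̂ = (p₁ × p₂)/|p₁ × p₂|.
Here n̂_z ≈ -0.474; the vertex latitude is φ_max = arccos|n̂_z| ≈ 61.7°.
Check via Clairaut: cos φ_max = |cos φ₁| · sin C = cos(37.6°)·sin(36.7°) ≈ 0.474, again giving ≈ 61.7°.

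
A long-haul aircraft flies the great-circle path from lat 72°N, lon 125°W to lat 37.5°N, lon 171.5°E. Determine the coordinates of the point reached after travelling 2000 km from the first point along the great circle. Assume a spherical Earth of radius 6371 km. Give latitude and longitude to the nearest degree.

From cos δ = sin φ₁ sin φ₂ + cos φ₁ cos φ₂ cos Δλ, the central angle is δ ≈ 0.812 rad (46.5°). The total great-circle distance is δ·R ≈ 0.812 × 6371 ≈ 5171 km, so the target fraction is f = 2000/5171 ≈ 0.387.
Interpolate at f ≈ 0.387 with slerp weights a = sin((1−f)δ)/sin δ ≈ 0.658, b = sin(fδ)/sin δ ≈ 0.426.
p = a·p₁ + b·p₂ ≈ (-0.451, -0.117, 0.885); φ = arcsin(p_z) ≈ 62.26°, λ = atan2(p_y, p_x) ≈ -165.49°.

≈ lat 62°N, lon 165°W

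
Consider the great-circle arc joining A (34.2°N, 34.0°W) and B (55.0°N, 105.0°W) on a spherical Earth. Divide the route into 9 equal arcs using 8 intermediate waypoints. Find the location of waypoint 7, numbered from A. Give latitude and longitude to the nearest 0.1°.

≈ (54.8°N, 84.8°W)

Write both endpoints as unit vectors p₁, p₂ with components (cos φ cos λ, cos φ sin λ, sin φ).
The central angle between the endpoints is δ = arccos(p₁·p₂) ≈ 0.909 rad (52.1°).
Interpolate at f = 7/9 with slerp weights a = sin((1−f)δ)/sin δ ≈ 0.254, b = sin(fδ)/sin δ ≈ 0.823.
p = a·p₁ + b·p₂ ≈ (0.052, -0.574, 0.817); φ = arcsin(p_z) ≈ 54.82°, λ = atan2(p_y, p_x) ≈ -84.81°.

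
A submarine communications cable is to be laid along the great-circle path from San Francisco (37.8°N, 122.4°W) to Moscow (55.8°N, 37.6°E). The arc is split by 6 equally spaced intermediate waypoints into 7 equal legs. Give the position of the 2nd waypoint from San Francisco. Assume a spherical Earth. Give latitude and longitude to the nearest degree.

From cos δ = sin φ₁ sin φ₂ + cos φ₁ cos φ₂ cos Δλ, the central angle is δ ≈ 1.481 rad (84.9°).
Interpolate at f = 2/7 with slerp weights a = sin((1−f)δ)/sin δ ≈ 0.875, b = sin(fδ)/sin δ ≈ 0.412.
p = a·p₁ + b·p₂ ≈ (-0.187, -0.442, 0.877); φ = arcsin(p_z) ≈ 61.31°, λ = atan2(p_y, p_x) ≈ -112.90°.

≈ 61°N, 113°W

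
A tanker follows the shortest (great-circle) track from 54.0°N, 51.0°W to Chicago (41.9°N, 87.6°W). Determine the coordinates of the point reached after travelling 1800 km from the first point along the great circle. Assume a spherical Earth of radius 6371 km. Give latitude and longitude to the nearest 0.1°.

Write both endpoints as unit vectors p₁, p₂ with components (cos φ cos λ, cos φ sin λ, sin φ).
The central angle between the endpoints is δ = arccos(p₁·p₂) ≈ 0.470 rad (26.9°). The total great-circle distance is δ·R ≈ 0.470 × 6371 ≈ 2995 km, so the target fraction is f = 1800/2995 ≈ 0.601.
Interpolate at f ≈ 0.601 with slerp weights a = sin((1−f)δ)/sin δ ≈ 0.412, b = sin(fδ)/sin δ ≈ 0.615.
p = a·p₁ + b·p₂ ≈ (0.171, -0.646, 0.744); φ = arcsin(p_z) ≈ 48.08°, λ = atan2(p_y, p_x) ≈ -75.13°.

≈ 48.1°N, 75.1°W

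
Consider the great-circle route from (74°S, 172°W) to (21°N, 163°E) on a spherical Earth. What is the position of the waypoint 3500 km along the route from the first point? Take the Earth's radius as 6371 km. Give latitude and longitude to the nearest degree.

Write both endpoints as unit vectors p₁, p₂ with components (cos φ cos λ, cos φ sin λ, sin φ).
The central angle between the endpoints is δ = arccos(p₁·p₂) ≈ 1.682 rad (96.4°). The total great-circle distance is δ·R ≈ 1.682 × 6371 ≈ 10718 km, so the target fraction is f = 3500/10718 ≈ 0.327.
Interpolate at f ≈ 0.327 with slerp weights a = sin((1−f)δ)/sin δ ≈ 0.911, b = sin(fδ)/sin δ ≈ 0.525.
p = a·p₁ + b·p₂ ≈ (-0.718, 0.108, -0.688); φ = arcsin(p_z) ≈ -43.45°, λ = atan2(p_y, p_x) ≈ 171.41°.

≈ (43°S, 171°E)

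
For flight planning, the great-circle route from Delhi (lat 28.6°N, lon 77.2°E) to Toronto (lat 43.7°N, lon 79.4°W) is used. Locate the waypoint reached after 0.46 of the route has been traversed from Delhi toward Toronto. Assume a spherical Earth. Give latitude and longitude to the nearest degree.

The haversine formula gives a central angle δ ≈ 1.825 rad (104.6°) between the endpoints.
Interpolate at f = 0.46 with slerp weights a = sin((1−f)δ)/sin δ ≈ 0.861, b = sin(fδ)/sin δ ≈ 0.769.
p = a·p₁ + b·p₂ ≈ (0.270, 0.191, 0.944); φ = arcsin(p_z) ≈ 70.70°, λ = atan2(p_y, p_x) ≈ 35.27°.

≈ lat 71°N, lon 35°E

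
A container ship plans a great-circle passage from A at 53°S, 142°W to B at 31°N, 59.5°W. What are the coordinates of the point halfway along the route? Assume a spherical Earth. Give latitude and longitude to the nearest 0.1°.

Convert each endpoint to a unit vector on the sphere (x = cos φ cos λ, y = cos φ sin λ, z = sin φ).
The central angle between the endpoints is δ = arccos(p₁·p₂) ≈ 1.922 rad (110.1°).
Interpolate at f = 1/2 with slerp weights a = sin((1−f)δ)/sin δ ≈ 0.873, b = sin(fδ)/sin δ ≈ 0.873.
p = a·p₁ + b·p₂ ≈ (-0.034, -0.968, -0.248); φ = arcsin(p_z) ≈ -14.33°, λ = atan2(p_y, p_x) ≈ -92.02°.

≈ 14.3°S, 92.0°W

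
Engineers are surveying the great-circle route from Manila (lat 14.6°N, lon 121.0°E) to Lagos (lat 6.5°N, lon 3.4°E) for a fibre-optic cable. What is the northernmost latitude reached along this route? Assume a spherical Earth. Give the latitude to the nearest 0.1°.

The great circle lies in the plane with unit normal n̂ = (p₁ × p₂)/|p₁ × p₂|.
Here n̂_z ≈ -0.937; the vertex latitude is φ_max = arccos|n̂_z| ≈ 20.4°.
Check via Clairaut: cos φ_max = |cos φ₁| · sin C = cos(14.6°)·sin(75.6°) ≈ 0.937, again giving ≈ 20.4°.

≈ 20.4°N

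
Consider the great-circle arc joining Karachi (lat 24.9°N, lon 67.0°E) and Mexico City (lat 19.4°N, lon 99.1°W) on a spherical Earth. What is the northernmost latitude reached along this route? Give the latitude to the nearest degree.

≈ 73°N

The great circle lies in the plane with unit normal n̂ = (p₁ × p₂)/|p₁ × p₂|.
Here n̂_z ≈ -0.284; the vertex latitude is φ_max = arccos|n̂_z| ≈ 73.5°.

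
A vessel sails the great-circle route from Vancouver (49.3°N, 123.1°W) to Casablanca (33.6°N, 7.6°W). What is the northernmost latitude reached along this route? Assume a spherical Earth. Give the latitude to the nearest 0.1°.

≈ 60.1°N

The great circle lies in the plane with unit normal n̂ = (p₁ × p₂)/|p₁ × p₂|.
Here n̂_z ≈ +0.499; the vertex latitude is φ_max = arccos|n̂_z| ≈ 60.1°.
Check via Clairaut: cos φ_max = |cos φ₁| · sin C = cos(49.3°)·sin(49.9°) ≈ 0.499, again giving ≈ 60.1°.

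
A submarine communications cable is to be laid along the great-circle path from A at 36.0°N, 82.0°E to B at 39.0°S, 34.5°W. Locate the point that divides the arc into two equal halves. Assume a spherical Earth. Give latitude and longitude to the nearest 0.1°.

Write both endpoints as unit vectors p₁, p₂ with components (cos φ cos λ, cos φ sin λ, sin φ).
The central angle between the endpoints is δ = arccos(p₁·p₂) ≈ 2.279 rad (130.6°).
Interpolate at f = 1/2 with slerp weights a = sin((1−f)δ)/sin δ ≈ 1.196, b = sin(fδ)/sin δ ≈ 1.196.
p = a·p₁ + b·p₂ ≈ (0.901, 0.432, -0.050); φ = arcsin(p_z) ≈ -2.85°, λ = atan2(p_y, p_x) ≈ 25.61°.

≈ 2.8°S, 25.6°E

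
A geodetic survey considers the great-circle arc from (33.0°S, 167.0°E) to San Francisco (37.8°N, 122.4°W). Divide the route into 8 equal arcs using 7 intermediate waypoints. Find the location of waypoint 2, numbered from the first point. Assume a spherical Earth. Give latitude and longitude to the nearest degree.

≈ (16°S, 174°W)

The haversine formula gives a central angle δ ≈ 1.685 rad (96.5°) between the endpoints.
Interpolate at f = 2/8 with slerp weights a = sin((1−f)δ)/sin δ ≈ 0.959, b = sin(fδ)/sin δ ≈ 0.412.
p = a·p₁ + b·p₂ ≈ (-0.958, -0.094, -0.270); φ = arcsin(p_z) ≈ -15.68°, λ = atan2(p_y, p_x) ≈ -174.42°.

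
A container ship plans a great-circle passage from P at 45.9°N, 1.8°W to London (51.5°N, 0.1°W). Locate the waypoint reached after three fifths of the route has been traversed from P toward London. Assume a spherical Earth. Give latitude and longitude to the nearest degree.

≈ 49°N, 1°W

From cos δ = sin φ₁ sin φ₂ + cos φ₁ cos φ₂ cos Δλ, the central angle is δ ≈ 0.100 rad (5.7°).
Interpolate at f = 3/5 with slerp weights a = sin((1−f)δ)/sin δ ≈ 0.401, b = sin(fδ)/sin δ ≈ 0.601.
p = a·p₁ + b·p₂ ≈ (0.653, -0.009, 0.758); φ = arcsin(p_z) ≈ 49.26°, λ = atan2(p_y, p_x) ≈ -0.83°.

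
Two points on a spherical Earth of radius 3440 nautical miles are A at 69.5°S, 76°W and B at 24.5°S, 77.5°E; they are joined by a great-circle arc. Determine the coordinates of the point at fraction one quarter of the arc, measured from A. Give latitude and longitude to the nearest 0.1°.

≈ 81.5°S, 6.1°E

Convert each endpoint to a unit vector on the sphere (x = cos φ cos λ, y = cos φ sin λ, z = sin φ).
The central angle between the endpoints is δ = arccos(p₁·p₂) ≈ 1.467 rad (84.1°).
Interpolate at f = 1/4 with slerp weights a = sin((1−f)δ)/sin δ ≈ 0.896, b = sin(fδ)/sin δ ≈ 0.361.
p = a·p₁ + b·p₂ ≈ (0.147, 0.016, -0.989); φ = arcsin(p_z) ≈ -81.50°, λ = atan2(p_y, p_x) ≈ 6.14°.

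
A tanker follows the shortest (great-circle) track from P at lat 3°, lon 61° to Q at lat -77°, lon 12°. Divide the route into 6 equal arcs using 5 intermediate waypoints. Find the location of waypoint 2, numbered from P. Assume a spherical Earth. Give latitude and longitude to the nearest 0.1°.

≈ lat -24.7°, lon 55.9°

The haversine formula gives a central angle δ ≈ 1.474 rad (84.5°) between the endpoints.
Interpolate at f = 2/6 with slerp weights a = sin((1−f)δ)/sin δ ≈ 0.836, b = sin(fδ)/sin δ ≈ 0.474.
p = a·p₁ + b·p₂ ≈ (0.509, 0.752, -0.418); φ = arcsin(p_z) ≈ -24.72°, λ = atan2(p_y, p_x) ≈ 55.92°.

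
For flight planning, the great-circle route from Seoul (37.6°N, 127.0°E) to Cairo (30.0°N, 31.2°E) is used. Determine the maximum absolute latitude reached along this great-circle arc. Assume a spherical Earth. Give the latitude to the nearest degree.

The great circle lies in the plane with unit normal n̂ = (p₁ × p₂)/|p₁ × p₂|.
Here n̂_z ≈ -0.702; the vertex latitude is φ_max = arccos|n̂_z| ≈ 45.4°.

≈ 45°N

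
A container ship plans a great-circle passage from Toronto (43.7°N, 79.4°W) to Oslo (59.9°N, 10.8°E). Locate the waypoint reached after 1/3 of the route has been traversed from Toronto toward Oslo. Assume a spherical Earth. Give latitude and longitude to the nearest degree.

Convert each endpoint to a unit vector on the sphere (x = cos φ cos λ, y = cos φ sin λ, z = sin φ).
The central angle between the endpoints is δ = arccos(p₁·p₂) ≈ 0.932 rad (53.4°).
Interpolate at f = 1/3 with slerp weights a = sin((1−f)δ)/sin δ ≈ 0.725, b = sin(fδ)/sin δ ≈ 0.381.
p = a·p₁ + b·p₂ ≈ (0.284, -0.479, 0.830); φ = arcsin(p_z) ≈ 56.13°, λ = atan2(p_y, p_x) ≈ -59.36°.

≈ 56°N, 59°W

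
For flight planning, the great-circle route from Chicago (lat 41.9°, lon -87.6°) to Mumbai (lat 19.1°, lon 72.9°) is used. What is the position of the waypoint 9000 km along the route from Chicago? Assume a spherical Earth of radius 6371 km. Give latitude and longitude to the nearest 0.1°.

The haversine formula gives a central angle δ ≈ 2.031 rad (116.4°) between the endpoints. The total great-circle distance is δ·R ≈ 2.031 × 6371 ≈ 12942 km, so the target fraction is f = 9000/12942 ≈ 0.695.
Interpolate at f ≈ 0.695 with slerp weights a = sin((1−f)δ)/sin δ ≈ 0.647, b = sin(fδ)/sin δ ≈ 1.102.
p = a·p₁ + b·p₂ ≈ (0.326, 0.514, 0.793); φ = arcsin(p_z) ≈ 52.48°, λ = atan2(p_y, p_x) ≈ 57.59°.

≈ lat 52.5°, lon 57.6°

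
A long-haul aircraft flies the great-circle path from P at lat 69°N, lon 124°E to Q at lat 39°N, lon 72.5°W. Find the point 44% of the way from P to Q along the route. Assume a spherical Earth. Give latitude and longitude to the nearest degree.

≈ lat 78°N, lon 92°W

Write both endpoints as unit vectors p₁, p₂ with components (cos φ cos λ, cos φ sin λ, sin φ).
The central angle between the endpoints is δ = arccos(p₁·p₂) ≈ 1.245 rad (71.3°).
Interpolate at f = 0.44 with slerp weights a = sin((1−f)δ)/sin δ ≈ 0.678, b = sin(fδ)/sin δ ≈ 0.550.
p = a·p₁ + b·p₂ ≈ (-0.007, -0.206, 0.979); φ = arcsin(p_z) ≈ 78.10°, λ = atan2(p_y, p_x) ≈ -92.04°.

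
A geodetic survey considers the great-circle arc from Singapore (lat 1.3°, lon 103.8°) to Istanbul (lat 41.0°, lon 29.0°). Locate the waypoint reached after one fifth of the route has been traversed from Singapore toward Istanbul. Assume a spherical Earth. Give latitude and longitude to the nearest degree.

≈ lat 12°, lon 92°

The haversine formula gives a central angle δ ≈ 1.356 rad (77.7°) between the endpoints.
Interpolate at f = 1/5 with slerp weights a = sin((1−f)δ)/sin δ ≈ 0.905, b = sin(fδ)/sin δ ≈ 0.274.
p = a·p₁ + b·p₂ ≈ (-0.035, 0.979, 0.200); φ = arcsin(p_z) ≈ 11.56°, λ = atan2(p_y, p_x) ≈ 92.04°.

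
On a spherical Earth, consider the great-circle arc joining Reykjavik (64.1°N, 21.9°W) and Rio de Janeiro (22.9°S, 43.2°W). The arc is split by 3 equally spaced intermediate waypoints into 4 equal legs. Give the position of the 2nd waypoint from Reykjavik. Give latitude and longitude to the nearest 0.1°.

≈ 20.9°N, 36.4°W

Write both endpoints as unit vectors p₁, p₂ with components (cos φ cos λ, cos φ sin λ, sin φ).
The central angle between the endpoints is δ = arccos(p₁·p₂) ≈ 1.546 rad (88.6°).
Interpolate at f = 2/4 with slerp weights a = sin((1−f)δ)/sin δ ≈ 0.698, b = sin(fδ)/sin δ ≈ 0.698.
p = a·p₁ + b·p₂ ≈ (0.752, -0.554, 0.357); φ = arcsin(p_z) ≈ 20.89°, λ = atan2(p_y, p_x) ≈ -36.39°.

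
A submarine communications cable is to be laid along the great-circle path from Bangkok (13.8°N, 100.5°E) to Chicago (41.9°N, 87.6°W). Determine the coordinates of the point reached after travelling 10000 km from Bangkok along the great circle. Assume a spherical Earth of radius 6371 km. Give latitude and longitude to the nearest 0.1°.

From cos δ = sin φ₁ sin φ₂ + cos φ₁ cos φ₂ cos Δλ, the central angle is δ ≈ 2.161 rad (123.8°). The total great-circle distance is δ·R ≈ 2.161 × 6371 ≈ 13766 km, so the target fraction is f = 10000/13766 ≈ 0.726.
Interpolate at f ≈ 0.726 with slerp weights a = sin((1−f)δ)/sin δ ≈ 0.671, b = sin(fδ)/sin δ ≈ 1.203.
p = a·p₁ + b·p₂ ≈ (-0.081, -0.255, 0.964); φ = arcsin(p_z) ≈ 74.50°, λ = atan2(p_y, p_x) ≈ -107.69°.

≈ 74.5°N, 107.7°W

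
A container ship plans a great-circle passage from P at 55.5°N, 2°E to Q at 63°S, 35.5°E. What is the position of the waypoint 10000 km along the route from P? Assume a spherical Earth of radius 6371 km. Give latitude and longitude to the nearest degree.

≈ 33°S, 22°E

Convert each endpoint to a unit vector on the sphere (x = cos φ cos λ, y = cos φ sin λ, z = sin φ).
The central angle between the endpoints is δ = arccos(p₁·p₂) ≈ 2.117 rad (121.3°). The total great-circle distance is δ·R ≈ 2.117 × 6371 ≈ 13491 km, so the target fraction is f = 10000/13491 ≈ 0.741.
Interpolate at f ≈ 0.741 with slerp weights a = sin((1−f)δ)/sin δ ≈ 0.610, b = sin(fδ)/sin δ ≈ 1.171.
p = a·p₁ + b·p₂ ≈ (0.778, 0.321, -0.541); φ = arcsin(p_z) ≈ -32.72°, λ = atan2(p_y, p_x) ≈ 22.40°.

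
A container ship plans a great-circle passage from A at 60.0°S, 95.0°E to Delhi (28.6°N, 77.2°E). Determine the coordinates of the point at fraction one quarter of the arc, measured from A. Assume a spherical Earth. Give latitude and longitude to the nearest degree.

≈ 38°S, 88°E

The haversine formula gives a central angle δ ≈ 1.567 rad (89.8°) between the endpoints.
Interpolate at f = 1/4 with slerp weights a = sin((1−f)δ)/sin δ ≈ 0.923, b = sin(fδ)/sin δ ≈ 0.382.
p = a·p₁ + b·p₂ ≈ (0.034, 0.787, -0.616); φ = arcsin(p_z) ≈ -38.06°, λ = atan2(p_y, p_x) ≈ 87.52°.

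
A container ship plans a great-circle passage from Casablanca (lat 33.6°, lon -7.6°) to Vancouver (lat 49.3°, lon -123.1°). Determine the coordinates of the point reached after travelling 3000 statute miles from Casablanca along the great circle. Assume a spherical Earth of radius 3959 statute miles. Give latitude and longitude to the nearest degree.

Convert each endpoint to a unit vector on the sphere (x = cos φ cos λ, y = cos φ sin λ, z = sin φ).
The central angle between the endpoints is δ = arccos(p₁·p₂) ≈ 1.384 rad (79.3°). The total great-circle distance is δ·R ≈ 1.384 × 3959 ≈ 5479 mi, so the target fraction is f = 3000/5479 ≈ 0.548.
Interpolate at f ≈ 0.548 with slerp weights a = sin((1−f)δ)/sin δ ≈ 0.596, b = sin(fδ)/sin δ ≈ 0.699.
p = a·p₁ + b·p₂ ≈ (0.243, -0.448, 0.860); φ = arcsin(p_z) ≈ 59.36°, λ = atan2(p_y, p_x) ≈ -61.48°.

≈ lat 59°, lon -61°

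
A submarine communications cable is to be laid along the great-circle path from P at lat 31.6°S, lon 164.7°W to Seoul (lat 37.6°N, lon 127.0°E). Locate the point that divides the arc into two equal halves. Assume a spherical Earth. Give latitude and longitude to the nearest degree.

≈ lat 4°N, lon 163°E

Convert each endpoint to a unit vector on the sphere (x = cos φ cos λ, y = cos φ sin λ, z = sin φ).
The central angle between the endpoints is δ = arccos(p₁·p₂) ≈ 1.641 rad (94.0°).
Interpolate at f = 1/2 with slerp weights a = sin((1−f)δ)/sin δ ≈ 0.733, b = sin(fδ)/sin δ ≈ 0.733.
p = a·p₁ + b·p₂ ≈ (-0.952, 0.299, 0.063); φ = arcsin(p_z) ≈ 3.62°, λ = atan2(p_y, p_x) ≈ 162.55°.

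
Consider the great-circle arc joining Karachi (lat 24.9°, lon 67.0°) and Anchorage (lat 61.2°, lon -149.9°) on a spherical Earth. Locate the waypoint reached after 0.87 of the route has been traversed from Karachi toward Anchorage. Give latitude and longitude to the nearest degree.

≈ lat 70°, lon -168°

Convert each endpoint to a unit vector on the sphere (x = cos φ cos λ, y = cos φ sin λ, z = sin φ).
The central angle between the endpoints is δ = arccos(p₁·p₂) ≈ 1.551 rad (88.9°).
Interpolate at f = 0.87 with slerp weights a = sin((1−f)δ)/sin δ ≈ 0.200, b = sin(fδ)/sin δ ≈ 0.976.
p = a·p₁ + b·p₂ ≈ (-0.336, -0.068, 0.939); φ = arcsin(p_z) ≈ 69.96°, λ = atan2(p_y, p_x) ≈ -168.47°.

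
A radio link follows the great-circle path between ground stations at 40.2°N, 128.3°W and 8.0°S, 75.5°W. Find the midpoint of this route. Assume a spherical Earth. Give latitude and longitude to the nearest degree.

Convert each endpoint to a unit vector on the sphere (x = cos φ cos λ, y = cos φ sin λ, z = sin φ).
The central angle between the endpoints is δ = arccos(p₁·p₂) ≈ 1.195 rad (68.4°).
Interpolate at f = 1/2 with slerp weights a = sin((1−f)δ)/sin δ ≈ 0.605, b = sin(fδ)/sin δ ≈ 0.605.
p = a·p₁ + b·p₂ ≈ (-0.136, -0.942, 0.306); φ = arcsin(p_z) ≈ 17.83°, λ = atan2(p_y, p_x) ≈ -98.23°.

≈ 18°N, 98°W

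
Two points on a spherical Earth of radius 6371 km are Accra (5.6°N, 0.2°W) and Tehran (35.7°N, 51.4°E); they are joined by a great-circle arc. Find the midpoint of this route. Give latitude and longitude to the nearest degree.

≈ (23°N, 23°E)

Write both endpoints as unit vectors p₁, p₂ with components (cos φ cos λ, cos φ sin λ, sin φ).
The central angle between the endpoints is δ = arccos(p₁·p₂) ≈ 0.978 rad (56.0°).
Interpolate at f = 1/2 with slerp weights a = sin((1−f)δ)/sin δ ≈ 0.566, b = sin(fδ)/sin δ ≈ 0.566.
p = a·p₁ + b·p₂ ≈ (0.851, 0.357, 0.386); φ = arcsin(p_z) ≈ 22.69°, λ = atan2(p_y, p_x) ≈ 22.80°.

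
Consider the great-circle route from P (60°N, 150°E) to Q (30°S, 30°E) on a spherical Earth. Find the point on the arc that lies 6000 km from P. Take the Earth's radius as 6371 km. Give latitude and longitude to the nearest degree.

≈ (35°N, 73°E)

Convert each endpoint to a unit vector on the sphere (x = cos φ cos λ, y = cos φ sin λ, z = sin φ).
The central angle between the endpoints is δ = arccos(p₁·p₂) ≈ 2.278 rad (130.5°). The total great-circle distance is δ·R ≈ 2.278 × 6371 ≈ 14512 km, so the target fraction is f = 6000/14512 ≈ 0.413.
Interpolate at f ≈ 0.413 with slerp weights a = sin((1−f)δ)/sin δ ≈ 1.279, b = sin(fδ)/sin δ ≈ 1.063.
p = a·p₁ + b·p₂ ≈ (0.244, 0.780, 0.576); φ = arcsin(p_z) ≈ 35.17°, λ = atan2(p_y, p_x) ≈ 72.65°.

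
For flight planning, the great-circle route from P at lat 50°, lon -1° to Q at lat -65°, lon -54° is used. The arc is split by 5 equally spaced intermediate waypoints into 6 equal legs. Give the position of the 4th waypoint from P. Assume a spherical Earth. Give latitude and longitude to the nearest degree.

From cos δ = sin φ₁ sin φ₂ + cos φ₁ cos φ₂ cos Δλ, the central angle is δ ≈ 2.130 rad (122.1°).
Interpolate at f = 4/6 with slerp weights a = sin((1−f)δ)/sin δ ≈ 0.769, b = sin(fδ)/sin δ ≈ 1.167.
p = a·p₁ + b·p₂ ≈ (0.784, -0.407, -0.468); φ = arcsin(p_z) ≈ -27.91°, λ = atan2(p_y, p_x) ≈ -27.46°.

≈ lat -28°, lon -27°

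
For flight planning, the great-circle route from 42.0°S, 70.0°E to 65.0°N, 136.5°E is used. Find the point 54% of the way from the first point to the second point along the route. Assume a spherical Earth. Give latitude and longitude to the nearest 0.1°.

≈ 17.9°N, 94.7°E

Write both endpoints as unit vectors p₁, p₂ with components (cos φ cos λ, cos φ sin λ, sin φ).
The central angle between the endpoints is δ = arccos(p₁·p₂) ≈ 2.073 rad (118.8°).
Interpolate at f = 0.54 with slerp weights a = sin((1−f)δ)/sin δ ≈ 0.930, b = sin(fδ)/sin δ ≈ 1.026.
p = a·p₁ + b·p₂ ≈ (-0.078, 0.948, 0.308); φ = arcsin(p_z) ≈ 17.93°, λ = atan2(p_y, p_x) ≈ 94.72°.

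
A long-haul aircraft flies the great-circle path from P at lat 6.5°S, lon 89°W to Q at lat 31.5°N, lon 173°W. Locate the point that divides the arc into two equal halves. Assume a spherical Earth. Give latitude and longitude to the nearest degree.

Write both endpoints as unit vectors p₁, p₂ with components (cos φ cos λ, cos φ sin λ, sin φ).
The central angle between the endpoints is δ = arccos(p₁·p₂) ≈ 1.541 rad (88.3°).
Interpolate at f = 1/2 with slerp weights a = sin((1−f)δ)/sin δ ≈ 0.697, b = sin(fδ)/sin δ ≈ 0.697.
p = a·p₁ + b·p₂ ≈ (-0.578, -0.765, 0.285); φ = arcsin(p_z) ≈ 16.57°, λ = atan2(p_y, p_x) ≈ -127.07°.

≈ lat 17°N, lon 127°W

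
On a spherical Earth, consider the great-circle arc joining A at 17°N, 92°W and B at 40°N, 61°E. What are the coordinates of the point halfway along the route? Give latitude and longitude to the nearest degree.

Convert each endpoint to a unit vector on the sphere (x = cos φ cos λ, y = cos φ sin λ, z = sin φ).
The central angle between the endpoints is δ = arccos(p₁·p₂) ≈ 2.054 rad (117.7°).
Interpolate at f = 1/2 with slerp weights a = sin((1−f)δ)/sin δ ≈ 0.967, b = sin(fδ)/sin δ ≈ 0.967.
p = a·p₁ + b·p₂ ≈ (0.327, -0.276, 0.904); φ = arcsin(p_z) ≈ 64.67°, λ = atan2(p_y, p_x) ≈ -40.21°.

≈ 65°N, 40°W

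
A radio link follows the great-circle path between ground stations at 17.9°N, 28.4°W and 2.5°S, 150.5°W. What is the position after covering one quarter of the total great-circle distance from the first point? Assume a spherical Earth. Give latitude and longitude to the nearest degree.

Write both endpoints as unit vectors p₁, p₂ with components (cos φ cos λ, cos φ sin λ, sin φ).
The central angle between the endpoints is δ = arccos(p₁·p₂) ≈ 2.116 rad (121.2°).
Interpolate at f = 1/4 with slerp weights a = sin((1−f)δ)/sin δ ≈ 1.169, b = sin(fδ)/sin δ ≈ 0.590.
p = a·p₁ + b·p₂ ≈ (0.466, -0.820, 0.334); φ = arcsin(p_z) ≈ 19.49°, λ = atan2(p_y, p_x) ≈ -60.40°.

≈ 19°N, 60°W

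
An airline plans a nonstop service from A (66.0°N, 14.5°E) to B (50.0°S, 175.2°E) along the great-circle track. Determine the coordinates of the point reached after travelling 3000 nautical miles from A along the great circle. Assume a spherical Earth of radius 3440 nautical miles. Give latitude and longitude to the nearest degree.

≈ (55°N, 132°E)

The haversine formula gives a central angle δ ≈ 2.813 rad (161.2°) between the endpoints. The total great-circle distance is δ·R ≈ 2.813 × 3440 ≈ 9677 nmi, so the target fraction is f = 3000/9677 ≈ 0.310.
Interpolate at f ≈ 0.310 with slerp weights a = sin((1−f)δ)/sin δ ≈ 2.891, b = sin(fδ)/sin δ ≈ 2.374.
p = a·p₁ + b·p₂ ≈ (-0.382, 0.422, 0.822); φ = arcsin(p_z) ≈ 55.28°, λ = atan2(p_y, p_x) ≈ 132.18°.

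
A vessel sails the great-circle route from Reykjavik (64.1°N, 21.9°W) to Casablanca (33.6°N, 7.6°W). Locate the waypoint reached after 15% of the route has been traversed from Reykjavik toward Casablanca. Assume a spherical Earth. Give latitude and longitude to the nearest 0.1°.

Write both endpoints as unit vectors p₁, p₂ with components (cos φ cos λ, cos φ sin λ, sin φ).
The central angle between the endpoints is δ = arccos(p₁·p₂) ≈ 0.554 rad (31.7°).
Interpolate at f = 0.15 with slerp weights a = sin((1−f)δ)/sin δ ≈ 0.862, b = sin(fδ)/sin δ ≈ 0.158.
p = a·p₁ + b·p₂ ≈ (0.480, -0.158, 0.863); φ = arcsin(p_z) ≈ 59.66°, λ = atan2(p_y, p_x) ≈ -18.22°.

≈ 59.7°N, 18.2°W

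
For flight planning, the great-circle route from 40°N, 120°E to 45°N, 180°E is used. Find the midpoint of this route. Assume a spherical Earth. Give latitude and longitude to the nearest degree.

From cos δ = sin φ₁ sin φ₂ + cos φ₁ cos φ₂ cos Δλ, the central angle is δ ≈ 0.759 rad (43.5°).
Interpolate at f = 1/2 with slerp weights a = sin((1−f)δ)/sin δ ≈ 0.538, b = sin(fδ)/sin δ ≈ 0.538.
p = a·p₁ + b·p₂ ≈ (-0.587, 0.357, 0.727); φ = arcsin(p_z) ≈ 46.61°, λ = atan2(p_y, p_x) ≈ 148.68°.

≈ 47°N, 149°E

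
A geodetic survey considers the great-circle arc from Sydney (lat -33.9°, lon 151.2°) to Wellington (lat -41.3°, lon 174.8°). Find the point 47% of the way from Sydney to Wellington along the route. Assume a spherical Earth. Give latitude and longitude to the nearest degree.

≈ lat -38°, lon 162°

From cos δ = sin φ₁ sin φ₂ + cos φ₁ cos φ₂ cos Δλ, the central angle is δ ≈ 0.350 rad (20.0°).
Interpolate at f = 0.47 with slerp weights a = sin((1−f)δ)/sin δ ≈ 0.538, b = sin(fδ)/sin δ ≈ 0.478.
p = a·p₁ + b·p₂ ≈ (-0.749, 0.248, -0.615); φ = arcsin(p_z) ≈ -37.96°, λ = atan2(p_y, p_x) ≈ 161.70°.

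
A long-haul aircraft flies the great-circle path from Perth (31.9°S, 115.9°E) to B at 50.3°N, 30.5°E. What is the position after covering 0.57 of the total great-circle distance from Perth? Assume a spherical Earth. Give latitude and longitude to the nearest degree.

≈ 19°N, 76°E

The haversine formula gives a central angle δ ≈ 1.942 rad (111.3°) between the endpoints.
Interpolate at f = 0.57 with slerp weights a = sin((1−f)δ)/sin δ ≈ 0.796, b = sin(fδ)/sin δ ≈ 0.960.
p = a·p₁ + b·p₂ ≈ (0.233, 0.919, 0.318); φ = arcsin(p_z) ≈ 18.55°, λ = atan2(p_y, p_x) ≈ 75.76°.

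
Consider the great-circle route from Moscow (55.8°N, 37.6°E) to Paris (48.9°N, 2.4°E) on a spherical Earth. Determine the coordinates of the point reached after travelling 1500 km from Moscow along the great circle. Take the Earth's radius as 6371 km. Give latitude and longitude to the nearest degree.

≈ 53°N, 15°E

From cos δ = sin φ₁ sin φ₂ + cos φ₁ cos φ₂ cos Δλ, the central angle is δ ≈ 0.389 rad (22.3°). The total great-circle distance is δ·R ≈ 0.389 × 6371 ≈ 2480 km, so the target fraction is f = 1500/2480 ≈ 0.605.
Interpolate at f ≈ 0.605 with slerp weights a = sin((1−f)δ)/sin δ ≈ 0.404, b = sin(fδ)/sin δ ≈ 0.615.
p = a·p₁ + b·p₂ ≈ (0.584, 0.155, 0.797); φ = arcsin(p_z) ≈ 52.85°, λ = atan2(p_y, p_x) ≈ 14.91°.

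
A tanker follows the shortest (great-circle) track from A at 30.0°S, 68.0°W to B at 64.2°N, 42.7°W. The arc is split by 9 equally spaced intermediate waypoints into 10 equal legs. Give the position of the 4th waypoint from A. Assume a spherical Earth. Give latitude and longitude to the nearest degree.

≈ 8°N, 61°W

Write both endpoints as unit vectors p₁, p₂ with components (cos φ cos λ, cos φ sin λ, sin φ).
The central angle between the endpoints is δ = arccos(p₁·p₂) ≈ 1.680 rad (96.3°).
Interpolate at f = 4/10 with slerp weights a = sin((1−f)δ)/sin δ ≈ 0.851, b = sin(fδ)/sin δ ≈ 0.626.
p = a·p₁ + b·p₂ ≈ (0.476, -0.868, 0.138); φ = arcsin(p_z) ≈ 7.96°, λ = atan2(p_y, p_x) ≈ -61.24°.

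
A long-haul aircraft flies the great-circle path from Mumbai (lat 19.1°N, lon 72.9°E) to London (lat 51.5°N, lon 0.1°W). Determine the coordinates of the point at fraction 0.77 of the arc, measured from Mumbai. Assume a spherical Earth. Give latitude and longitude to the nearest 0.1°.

≈ lat 49.0°N, lon 22.9°E

Write both endpoints as unit vectors p₁, p₂ with components (cos φ cos λ, cos φ sin λ, sin φ).
The central angle between the endpoints is δ = arccos(p₁·p₂) ≈ 1.128 rad (64.7°).
Interpolate at f = 0.77 with slerp weights a = sin((1−f)δ)/sin δ ≈ 0.284, b = sin(fδ)/sin δ ≈ 0.845.
p = a·p₁ + b·p₂ ≈ (0.605, 0.256, 0.754); φ = arcsin(p_z) ≈ 48.95°, λ = atan2(p_y, p_x) ≈ 22.90°.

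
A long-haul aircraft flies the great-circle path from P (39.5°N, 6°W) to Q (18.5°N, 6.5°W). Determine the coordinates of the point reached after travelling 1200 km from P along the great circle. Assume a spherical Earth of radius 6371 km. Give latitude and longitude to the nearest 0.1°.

≈ (28.7°N, 6.3°W)

From cos δ = sin φ₁ sin φ₂ + cos φ₁ cos φ₂ cos Δλ, the central angle is δ ≈ 0.367 rad (21.0°). The total great-circle distance is δ·R ≈ 0.367 × 6371 ≈ 2336 km, so the target fraction is f = 1200/2336 ≈ 0.514.
Interpolate at f ≈ 0.514 with slerp weights a = sin((1−f)δ)/sin δ ≈ 0.495, b = sin(fδ)/sin δ ≈ 0.522.
p = a·p₁ + b·p₂ ≈ (0.872, -0.096, 0.480); φ = arcsin(p_z) ≈ 28.71°, λ = atan2(p_y, p_x) ≈ -6.28°.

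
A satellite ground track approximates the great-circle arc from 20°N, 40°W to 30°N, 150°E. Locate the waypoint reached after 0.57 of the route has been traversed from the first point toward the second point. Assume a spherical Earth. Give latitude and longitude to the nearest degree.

≈ 79°N, 147°W

Write both endpoints as unit vectors p₁, p₂ with components (cos φ cos λ, cos φ sin λ, sin φ).
The central angle between the endpoints is δ = arccos(p₁·p₂) ≈ 2.253 rad (129.1°).
Interpolate at f = 0.57 with slerp weights a = sin((1−f)δ)/sin δ ≈ 1.062, b = sin(fδ)/sin δ ≈ 1.236.
p = a·p₁ + b·p₂ ≈ (-0.162, -0.106, 0.981); φ = arcsin(p_z) ≈ 78.81°, λ = atan2(p_y, p_x) ≈ -146.82°.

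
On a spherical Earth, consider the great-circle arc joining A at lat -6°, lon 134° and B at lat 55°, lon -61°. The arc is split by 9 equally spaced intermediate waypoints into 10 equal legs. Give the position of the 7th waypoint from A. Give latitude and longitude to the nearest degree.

Write both endpoints as unit vectors p₁, p₂ with components (cos φ cos λ, cos φ sin λ, sin φ).
The central angle between the endpoints is δ = arccos(p₁·p₂) ≈ 2.261 rad (129.5°).
Interpolate at f = 7/10 with slerp weights a = sin((1−f)δ)/sin δ ≈ 0.814, b = sin(fδ)/sin δ ≈ 1.297.
p = a·p₁ + b·p₂ ≈ (-0.202, -0.068, 0.977); φ = arcsin(p_z) ≈ 77.71°, λ = atan2(p_y, p_x) ≈ -161.25°.

≈ lat 78°, lon -161°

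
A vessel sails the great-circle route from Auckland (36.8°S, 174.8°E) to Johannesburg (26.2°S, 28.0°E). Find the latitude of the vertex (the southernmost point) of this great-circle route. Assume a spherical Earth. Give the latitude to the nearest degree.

≈ 65°S

The great circle lies in the plane with unit normal n̂ = (p₁ × p₂)/|p₁ × p₂|.
Here n̂_z ≈ -0.418; the vertex latitude is φ_max = arccos|n̂_z| ≈ 65.3°.
Check via Clairaut: cos φ_max = |cos φ₁| · sin C = cos(36.8°)·sin(148.5°) ≈ 0.418, again giving ≈ 65.3°.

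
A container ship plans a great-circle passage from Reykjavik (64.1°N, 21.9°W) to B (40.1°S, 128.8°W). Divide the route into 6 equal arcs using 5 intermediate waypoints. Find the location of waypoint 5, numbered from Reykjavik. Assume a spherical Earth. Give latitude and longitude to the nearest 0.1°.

≈ (21.1°S, 115.6°W)

Write both endpoints as unit vectors p₁, p₂ with components (cos φ cos λ, cos φ sin λ, sin φ).
The central angle between the endpoints is δ = arccos(p₁·p₂) ≈ 2.314 rad (132.6°).
Interpolate at f = 5/6 with slerp weights a = sin((1−f)δ)/sin δ ≈ 0.511, b = sin(fδ)/sin δ ≈ 1.272.
p = a·p₁ + b·p₂ ≈ (-0.403, -0.842, -0.360); φ = arcsin(p_z) ≈ -21.10°, λ = atan2(p_y, p_x) ≈ -115.57°.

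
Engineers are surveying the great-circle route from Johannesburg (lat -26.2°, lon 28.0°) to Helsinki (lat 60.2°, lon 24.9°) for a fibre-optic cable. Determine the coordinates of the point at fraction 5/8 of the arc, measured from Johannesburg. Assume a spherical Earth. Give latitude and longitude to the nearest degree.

≈ lat 28°, lon 27°

The haversine formula gives a central angle δ ≈ 1.509 rad (86.4°) between the endpoints.
Interpolate at f = 5/8 with slerp weights a = sin((1−f)δ)/sin δ ≈ 0.537, b = sin(fδ)/sin δ ≈ 0.811.
p = a·p₁ + b·p₂ ≈ (0.791, 0.396, 0.466); φ = arcsin(p_z) ≈ 27.81°, λ = atan2(p_y, p_x) ≈ 26.59°.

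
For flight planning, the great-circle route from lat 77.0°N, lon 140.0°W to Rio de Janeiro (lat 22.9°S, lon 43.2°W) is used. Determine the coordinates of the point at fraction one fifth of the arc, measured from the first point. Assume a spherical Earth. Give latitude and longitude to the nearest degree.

Write both endpoints as unit vectors p₁, p₂ with components (cos φ cos λ, cos φ sin λ, sin φ).
The central angle between the endpoints is δ = arccos(p₁·p₂) ≈ 1.986 rad (113.8°).
Interpolate at f = 1/5 with slerp weights a = sin((1−f)δ)/sin δ ≈ 1.093, b = sin(fδ)/sin δ ≈ 0.423.
p = a·p₁ + b·p₂ ≈ (0.096, -0.425, 0.900); φ = arcsin(p_z) ≈ 64.19°, λ = atan2(p_y, p_x) ≈ -77.31°.

≈ lat 64°N, lon 77°W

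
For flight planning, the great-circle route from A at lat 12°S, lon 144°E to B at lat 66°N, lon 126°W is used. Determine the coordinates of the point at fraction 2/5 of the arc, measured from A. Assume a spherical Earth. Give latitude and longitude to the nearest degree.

The haversine formula gives a central angle δ ≈ 1.762 rad (100.9°) between the endpoints.
Interpolate at f = 2/5 with slerp weights a = sin((1−f)δ)/sin δ ≈ 0.887, b = sin(fδ)/sin δ ≈ 0.660.
p = a·p₁ + b·p₂ ≈ (-0.860, 0.293, 0.418); φ = arcsin(p_z) ≈ 24.73°, λ = atan2(p_y, p_x) ≈ 161.19°.

≈ lat 25°N, lon 161°E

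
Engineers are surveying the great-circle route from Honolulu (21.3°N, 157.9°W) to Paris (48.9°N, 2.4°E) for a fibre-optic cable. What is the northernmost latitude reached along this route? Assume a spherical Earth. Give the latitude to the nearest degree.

The great circle lies in the plane with unit normal n̂ = (p₁ × p₂)/|p₁ × p₂|.
Here n̂_z ≈ +0.217; the vertex latitude is φ_max = arccos|n̂_z| ≈ 77.5°.

≈ 77°N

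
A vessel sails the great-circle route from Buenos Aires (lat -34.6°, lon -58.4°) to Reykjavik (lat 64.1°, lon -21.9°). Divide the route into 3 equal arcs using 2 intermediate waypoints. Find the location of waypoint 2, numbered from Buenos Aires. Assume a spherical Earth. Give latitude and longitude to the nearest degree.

Convert each endpoint to a unit vector on the sphere (x = cos φ cos λ, y = cos φ sin λ, z = sin φ).
The central angle between the endpoints is δ = arccos(p₁·p₂) ≈ 1.794 rad (102.8°).
Interpolate at f = 2/3 with slerp weights a = sin((1−f)δ)/sin δ ≈ 0.577, b = sin(fδ)/sin δ ≈ 0.954.
p = a·p₁ + b·p₂ ≈ (0.636, -0.560, 0.531); φ = arcsin(p_z) ≈ 32.05°, λ = atan2(p_y, p_x) ≈ -41.39°.

≈ lat 32°, lon -41°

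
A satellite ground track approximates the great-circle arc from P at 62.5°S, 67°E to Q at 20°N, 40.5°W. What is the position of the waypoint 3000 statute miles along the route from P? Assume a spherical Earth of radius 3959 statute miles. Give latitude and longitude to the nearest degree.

Write both endpoints as unit vectors p₁, p₂ with components (cos φ cos λ, cos φ sin λ, sin φ).
The central angle between the endpoints is δ = arccos(p₁·p₂) ≈ 2.020 rad (115.7°). The total great-circle distance is δ·R ≈ 2.020 × 3959 ≈ 7995 mi, so the target fraction is f = 3000/7995 ≈ 0.375.
Interpolate at f ≈ 0.375 with slerp weights a = sin((1−f)δ)/sin δ ≈ 1.057, b = sin(fδ)/sin δ ≈ 0.763.
p = a·p₁ + b·p₂ ≈ (0.736, -0.016, -0.677); φ = arcsin(p_z) ≈ -42.61°, λ = atan2(p_y, p_x) ≈ -1.26°.

≈ 43°S, 1°W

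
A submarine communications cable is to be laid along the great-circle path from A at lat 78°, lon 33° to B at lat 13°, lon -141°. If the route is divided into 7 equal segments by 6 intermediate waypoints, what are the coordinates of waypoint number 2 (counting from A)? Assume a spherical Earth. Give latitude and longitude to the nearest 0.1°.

Convert each endpoint to a unit vector on the sphere (x = cos φ cos λ, y = cos φ sin λ, z = sin φ).
The central angle between the endpoints is δ = arccos(p₁·p₂) ≈ 1.552 rad (88.9°).
Interpolate at f = 2/7 with slerp weights a = sin((1−f)δ)/sin δ ≈ 0.895, b = sin(fδ)/sin δ ≈ 0.429.
p = a·p₁ + b·p₂ ≈ (-0.169, -0.162, 0.972); φ = arcsin(p_z) ≈ 76.48°, λ = atan2(p_y, p_x) ≈ -136.23°.

≈ lat 76.5°, lon -136.2°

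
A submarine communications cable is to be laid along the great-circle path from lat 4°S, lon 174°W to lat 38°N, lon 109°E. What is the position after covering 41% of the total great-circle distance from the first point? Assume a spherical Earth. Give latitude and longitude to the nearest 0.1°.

≈ lat 17.0°N, lon 159.3°E

The haversine formula gives a central angle δ ≈ 1.437 rad (82.3°) between the endpoints.
Interpolate at f = 0.41 with slerp weights a = sin((1−f)δ)/sin δ ≈ 0.756, b = sin(fδ)/sin δ ≈ 0.561.
p = a·p₁ + b·p₂ ≈ (-0.894, 0.339, 0.292); φ = arcsin(p_z) ≈ 17.00°, λ = atan2(p_y, p_x) ≈ 159.25°.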